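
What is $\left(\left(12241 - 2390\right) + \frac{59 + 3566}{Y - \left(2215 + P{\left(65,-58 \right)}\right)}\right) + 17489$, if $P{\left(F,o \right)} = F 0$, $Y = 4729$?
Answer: $\frac{68736385}{2514} \approx 27341.0$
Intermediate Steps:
$P{\left(F,o \right)} = 0$
$\left(\left(12241 - 2390\right) + \frac{59 + 3566}{Y - \left(2215 + P{\left(65,-58 \right)}\right)}\right) + 17489 = \left(\left(12241 - 2390\right) + \frac{59 + 3566}{4729 - 2215}\right) + 17489 = \left(9851 + \frac{3625}{4729 + \left(-2215 + 0\right)}\right) + 17489 = \left(9851 + \frac{3625}{4729 - 2215}\right) + 17489 = \left(9851 + \frac{3625}{2514}\right) + 17489 = \frac{24769039}{2514} + 17489 = \frac{68736385}{2514}$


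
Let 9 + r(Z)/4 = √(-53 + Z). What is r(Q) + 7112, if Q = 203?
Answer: 7076 + 20*√6 ≈ 7125.0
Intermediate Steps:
r(Z) = -36 + 4*√(-53 + Z)
r(Q) + 7112 = (-36 + 4*√(-53 + 203)) + 7112 = (-36 + 4*√150) + 7112 = (-36 + 4*(5*√6)) + 7112 = (-36 + 20*√6) + 7112 = 7076 + 20*√6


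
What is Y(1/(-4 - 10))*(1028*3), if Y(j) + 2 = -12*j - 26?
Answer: -585960/7 ≈ -83709.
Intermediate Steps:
Y(j) = -28 - 12*j (Y(j) = -2 + (-12*j - 26) = -2 + (-26 - 12*j) = -28 - 12*j)
Y(1/(-4 - 10))*(1028*3) = (-28 - 12/(-4 - 10))*(1028*3) = (-28 - 12/(-14))*3084 = (-28 - 12*(-1/14))*3084 = (-28 + 6/7)*3084 = -190/7*3084 = -585960/7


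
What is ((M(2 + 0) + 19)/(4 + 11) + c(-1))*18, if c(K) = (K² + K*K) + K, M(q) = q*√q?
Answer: 204/5 + 12*√2/5 ≈ 44.194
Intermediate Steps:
M(q) = q^(3/2)
c(K) = K + 2*K² (c(K) = (K² + K²) + K = 2*K² + K = K + 2*K²)
((M(2 + 0) + 19)/(4 + 11) + c(-1))*18 = (((2 + 0)^(3/2) + 19)/(4 + 11) - (1 + 2*(-1)))*18 = ((2^(3/2) + 19)/15 - (1 - 2))*18 = ((2*√2 + 19)*(1/15) - 1*(-1))*18 = ((19 + 2*√2)*(1/15) + 1)*18 = ((19/15 + 2*√2/15) + 1)*18 = (34/15 + 2*√2/15)*18 = 204/5 + 12*√2/5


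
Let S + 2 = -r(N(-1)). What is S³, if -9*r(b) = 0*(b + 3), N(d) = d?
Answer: -8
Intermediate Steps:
r(b) = 0 (r(b) = -0*(b + 3) = -0*(3 + b) = -⅑*0 = 0)
S = -2 (S = -2 - 1*0 = -2 + 0 = -2)
S³ = (-2)³ = -8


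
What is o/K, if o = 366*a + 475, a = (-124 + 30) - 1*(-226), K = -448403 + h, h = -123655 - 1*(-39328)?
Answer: -48787/532730 ≈ -0.091579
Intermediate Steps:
h = -84327 (h = -123655 + 39328 = -84327)
K = -532730 (K = -448403 - 84327 = -532730)
a = 132 (a = -94 + 226 = 132)
o = 48787 (o = 366*132 + 475 = 48312 + 475 = 48787)
o/K = 48787/(-532730) = 48787*(-1/532730) = -48787/532730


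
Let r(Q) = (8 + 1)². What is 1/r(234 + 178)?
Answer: 1/81 ≈ 0.012346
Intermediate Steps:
r(Q) = 81 (r(Q) = 9² = 81)
1/r(234 + 178) = 1/81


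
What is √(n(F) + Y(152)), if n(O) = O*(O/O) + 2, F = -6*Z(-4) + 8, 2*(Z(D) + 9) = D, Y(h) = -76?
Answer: 0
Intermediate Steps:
Z(D) = -9 + D/2
F = 74 (F = -6*(-9 + (½)*(-4)) + 8 = -6*(-9 - 2) + 8 = -6*(-11) + 8 = 66 + 8 = 74)
n(O) = 2 + O (n(O) = O*1 + 2 = O + 2 = 2 + O)
√(n(F) + Y(152)) = √((2 + 74) - 76) = √(76 - 76) = √0 = 0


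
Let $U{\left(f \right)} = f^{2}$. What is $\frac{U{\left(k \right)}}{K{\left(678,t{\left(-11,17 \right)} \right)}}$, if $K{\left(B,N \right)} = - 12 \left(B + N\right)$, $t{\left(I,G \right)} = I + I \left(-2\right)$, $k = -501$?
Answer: $- \frac{83667}{2756} \approx -30.358$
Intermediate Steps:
$t{\left(I,G \right)} = - I$ ($t{\left(I,G \right)} = I - 2 I = - I$)
$K{\left(B,N \right)} = - 12 B - 12 N$
$\frac{U{\left(k \right)}}{K{\left(678,t{\left(-11,17 \right)} \right)}} = \frac{\left(-501\right)^{2}}{\left(-12\right) 678 - 12 \left(\left(-1\right) \left(-11\right)\right)} = \frac{251001}{-8136 - 132} = \frac{251001}{-8268} = 251001 \left(- \frac{1}{8268}\right) = - \frac{83667}{2756}$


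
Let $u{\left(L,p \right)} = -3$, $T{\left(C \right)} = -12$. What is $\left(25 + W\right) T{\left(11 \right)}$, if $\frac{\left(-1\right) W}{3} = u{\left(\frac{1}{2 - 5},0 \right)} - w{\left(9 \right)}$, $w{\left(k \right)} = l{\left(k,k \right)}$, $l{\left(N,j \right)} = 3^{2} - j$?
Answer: $-408$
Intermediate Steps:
$l{\left(N,j \right)} = 9 - j$
$w{\left(k \right)} = 9 - k$
$W = 9$ ($W = - 3 \left(-3 - \left(9 - 9\right)\right) = - 3 \left(-3 - 0\right) = - 3 \left(-3 + 0\right) = \left(-3\right) \left(-3\right) = 9$)
$\left(25 + W\right) T{\left(11 \right)} = \left(25 + 9\right) \left(-12\right) = 34 \left(-12\right) = -408$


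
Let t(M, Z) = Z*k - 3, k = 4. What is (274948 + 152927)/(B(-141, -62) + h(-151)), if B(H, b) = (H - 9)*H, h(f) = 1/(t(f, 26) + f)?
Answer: 21393750/1057499 ≈ 20.231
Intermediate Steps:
t(M, Z) = -3 + 4*Z (t(M, Z) = Z*4 - 3 = 4*Z - 3 = -3 + 4*Z)
h(f) = 1/(101 + f) (h(f) = 1/((-3 + 4*26) + f) = 1/((-3 + 104) + f) = 1/(101 + f))
B(H, b) = H*(-9 + H) (B(H, b) = (-9 + H)*H = H*(-9 + H))
(274948 + 152927)/(B(-141, -62) + h(-151)) = (274948 + 152927)/(-141*(-9 - 141) + 1/(101 - 151)) = 427875/(-141*(-150) + 1/(-50)) = 427875/(21150 - 1/50) = 427875/(1057499/50) = 427875*(50/1057499) = 21393750/1057499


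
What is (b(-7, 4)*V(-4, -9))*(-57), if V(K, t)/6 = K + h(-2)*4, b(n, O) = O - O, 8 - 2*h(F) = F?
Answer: 0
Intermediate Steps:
h(F) = 4 - F/2
b(n, O) = 0
V(K, t) = 120 + 6*K (V(K, t) = 6*(K + (4 - ½*(-2))*4) = 6*(K + (4 + 1)*4) = 6*(K + 5*4) = 6*(K + 20) = 6*(20 + K) = 120 + 6*K)
(b(-7, 4)*V(-4, -9))*(-57) = (0*(120 + 6*(-4)))*(-57) = (0*(120 - 24))*(-57) = (0*96)*(-57) = 0*(-57) = 0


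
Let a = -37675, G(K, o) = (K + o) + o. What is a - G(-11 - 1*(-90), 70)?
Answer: -37894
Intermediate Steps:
G(K, o) = K + 2*o
a - G(-11 - 1*(-90), 70) = -37675 - ((-11 - 1*(-90)) + 2*70) = -37675 - ((-11 + 90) + 140) = -37675 - (79 + 140) = -37675 - 1*219 = -37675 - 219 = -37894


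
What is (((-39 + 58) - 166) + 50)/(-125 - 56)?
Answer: 97/181 ≈ 0.53591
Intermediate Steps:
(((-39 + 58) - 166) + 50)/(-125 - 56) = ((19 - 166) + 50)/(-181) = (-147 + 50)*(-1/181) = -97*(-1/181) = 97/181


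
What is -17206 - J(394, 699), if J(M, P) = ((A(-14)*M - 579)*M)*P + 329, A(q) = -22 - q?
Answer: 1027522251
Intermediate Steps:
J(M, P) = 329 + M*P*(-579 - 8*M) (J(M, P) = (((-22 - 1*(-14))*M - 579)*M)*P + 329 = (((-22 + 14)*M - 579)*M)*P + 329 = ((-8*M - 579)*M)*P + 329 = ((-579 - 8*M)*M)*P + 329 = (M*(-579 - 8*M))*P + 329 = M*P*(-579 - 8*M) + 329 = 329 + M*P*(-579 - 8*M))
-17206 - J(394, 699) = -17206 - (329 - 579*394*699 - 8*699*394²) = -17206 - (329 - 159460074 - 8*699*155236) = -17206 - (329 - 159460074 - 868079712) = -17206 - 1*(-1027539457) = -17206 + 1027539457 = 1027522251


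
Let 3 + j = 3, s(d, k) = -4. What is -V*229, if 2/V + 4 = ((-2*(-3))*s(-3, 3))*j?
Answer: 229/2 ≈ 114.50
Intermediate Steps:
j = 0 (j = -3 + 3 = 0)
V = -1/2 (V = 2/(-4 + (-2*(-3)*(-4))*0) = 2/(-4 + (6*(-4))*0) = 2/(-4 - 24*0) = 2/(-4 + 0) = 2/(-4) = 2*(-1/4) = -1/2 ≈ -0.50000)
-V*229 = -(-1)*229/2 = -1*(-229/2) = 229/2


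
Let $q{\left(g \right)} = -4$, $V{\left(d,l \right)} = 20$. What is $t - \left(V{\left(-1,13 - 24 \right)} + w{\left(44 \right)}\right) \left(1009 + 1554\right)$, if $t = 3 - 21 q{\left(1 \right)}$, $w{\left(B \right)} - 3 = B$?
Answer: $-171634$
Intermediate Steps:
$w{\left(B \right)} = 3 + B$
$t = 87$ ($t = 3 - -84 = 3 + 84 = 87$)
$t - \left(V{\left(-1,13 - 24 \right)} + w{\left(44 \right)}\right) \left(1009 + 1554\right) = 87 - \left(20 + \left(3 + 44\right)\right) \left(1009 + 1554\right) = 87 - \left(20 + 47\right) 2563 = 87 - 67 \cdot 2563 = 87 - 171721 = -171634$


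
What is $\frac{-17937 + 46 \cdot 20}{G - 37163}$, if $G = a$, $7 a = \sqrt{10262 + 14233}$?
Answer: $\frac{1822807987}{3980783258} + \frac{7007 \sqrt{24495}}{3980783258} \approx 0.45818$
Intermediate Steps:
$a = \frac{\sqrt{24495}}{7}$ ($a = \frac{\sqrt{10262 + 14233}}{7} = \frac{\sqrt{24495}}{7} \approx 22.358$)
$G = \frac{\sqrt{24495}}{7} \approx 22.358$
$\frac{-17937 + 46 \cdot 20}{G - 37163} = \frac{-17937 + 46 \cdot 20}{\frac{\sqrt{24495}}{7} - 37163} = \frac{-17937 + 920}{-37163 + \frac{\sqrt{24495}}{7}} = - \frac{17017}{-37163 + \frac{\sqrt{24495}}{7}}$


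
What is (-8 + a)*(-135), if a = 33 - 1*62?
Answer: 4995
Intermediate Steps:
a = -29 (a = 33 - 62 = -29)
(-8 + a)*(-135) = (-8 - 29)*(-135) = -37*(-135) = 4995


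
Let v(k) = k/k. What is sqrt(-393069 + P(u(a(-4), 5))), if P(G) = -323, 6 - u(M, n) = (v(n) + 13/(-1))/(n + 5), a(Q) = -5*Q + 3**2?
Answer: 4*I*sqrt(24587) ≈ 627.21*I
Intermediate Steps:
v(k) = 1
a(Q) = 9 - 5*Q (a(Q) = -5*Q + 9 = 9 - 5*Q)
u(M, n) = 6 + 12/(5 + n) (u(M, n) = 6 - (1 + 13/(-1))/(n + 5) = 6 - (1 + 13*(-1))/(5 + n) = 6 - (1 - 13)/(5 + n) = 6 - (-12)/(5 + n) = 6 + 12/(5 + n))
sqrt(-393069 + P(u(a(-4), 5))) = sqrt(-393069 - 323) = sqrt(-393392) = 4*I*sqrt(24587)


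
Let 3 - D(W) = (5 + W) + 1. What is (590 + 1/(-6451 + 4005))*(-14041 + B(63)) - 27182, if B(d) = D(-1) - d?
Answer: -10211702953/1223 ≈ -8.3497e+6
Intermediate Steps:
D(W) = -3 - W (D(W) = 3 - ((5 + W) + 1) = 3 - (6 + W) = 3 + (-6 - W) = -3 - W)
B(d) = -2 - d (B(d) = (-3 - 1*(-1)) - d = (-3 + 1) - d = -2 - d)
(590 + 1/(-6451 + 4005))*(-14041 + B(63)) - 27182 = (590 + 1/(-6451 + 4005))*(-14041 + (-2 - 1*63)) - 27182 = (590 + 1/(-2446))*(-14041 + (-2 - 63)) - 27182 = (590 - 1/2446)*(-14041 - 65) - 27182 = (1443139/2446)*(-14106) - 27182 = -10178459367/1223 - 27182 = -10211702953/1223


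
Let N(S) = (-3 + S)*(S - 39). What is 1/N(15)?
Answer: -1/288 ≈ -0.0034722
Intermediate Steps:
N(S) = (-39 + S)*(-3 + S) (N(S) = (-3 + S)*(-39 + S) = (-39 + S)*(-3 + S))
1/N(15) = 1/(117 + 15**2 - 42*15) = 1/(117 + 225 - 630) = 1/(-288) = -1/288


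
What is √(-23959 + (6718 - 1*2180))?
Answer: I*√19421 ≈ 139.36*I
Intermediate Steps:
√(-23959 + (6718 - 1*2180)) = √(-23959 + (6718 - 2180)) = √(-23959 + 4538) = √(-19421) = I*√19421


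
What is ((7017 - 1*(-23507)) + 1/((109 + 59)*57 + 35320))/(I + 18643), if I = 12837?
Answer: 274081101/282665216 ≈ 0.96963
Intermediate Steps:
((7017 - 1*(-23507)) + 1/((109 + 59)*57 + 35320))/(I + 18643) = ((7017 - 1*(-23507)) + 1/((109 + 59)*57 + 35320))/(12837 + 18643) = ((7017 + 23507) + 1/(168*57 + 35320))/31480 = (30524 + 1/(9576 + 35320))*(1/31480) = (30524 + 1/44896)*(1/31480) = (1370405505/44896)*(1/31480) = 274081101/282665216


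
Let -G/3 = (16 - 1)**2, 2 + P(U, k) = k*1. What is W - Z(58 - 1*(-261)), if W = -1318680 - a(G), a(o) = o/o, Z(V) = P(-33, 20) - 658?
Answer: -1318041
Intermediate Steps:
P(U, k) = -2 + k (P(U, k) = -2 + k*1 = -2 + k)
G = -675 (G = -3*(16 - 1)**2 = -3*15**2 = -3*225 = -675)
Z(V) = -640 (Z(V) = (-2 + 20) - 658 = 18 - 658 = -640)
a(o) = 1
W = -1318681 (W = -1318680 - 1*1 = -1318680 - 1 = -1318681)
W - Z(58 - 1*(-261)) = -1318681 - 1*(-640) = -1318681 + 640 = -1318041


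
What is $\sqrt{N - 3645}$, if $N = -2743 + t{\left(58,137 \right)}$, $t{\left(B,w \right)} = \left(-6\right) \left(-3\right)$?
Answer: $7 i \sqrt{130} \approx 79.812 i$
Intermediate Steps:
$t{\left(B,w \right)} = 18$
$N = -2725$ ($N = -2743 + 18 = -2725$)
$\sqrt{N - 3645} = \sqrt{-2725 - 3645} = \sqrt{-6370} = 7 i \sqrt{130}$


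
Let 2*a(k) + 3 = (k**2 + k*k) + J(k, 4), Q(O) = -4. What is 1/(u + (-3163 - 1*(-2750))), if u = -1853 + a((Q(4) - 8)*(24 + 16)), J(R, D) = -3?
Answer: 1/228131 ≈ 4.3834e-6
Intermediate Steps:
a(k) = -3 + k**2 (a(k) = -3/2 + ((k**2 + k*k) - 3)/2 = -3/2 + ((k**2 + k**2) - 3)/2 = -3/2 + (2*k**2 - 3)/2 = -3/2 + (-3 + 2*k**2)/2 = -3/2 + (-3/2 + k**2) = -3 + k**2)
u = 228544 (u = -1853 + (-3 + ((-4 - 8)*(24 + 16))**2) = -1853 + (-3 + (-12*40)**2) = -1853 + (-3 + (-480)**2) = -1853 + (-3 + 230400) = -1853 + 230397 = 228544)
1/(u + (-3163 - 1*(-2750))) = 1/(228544 + (-3163 - 1*(-2750))) = 1/(228544 + (-3163 + 2750)) = 1/(228544 - 413) = 1/228131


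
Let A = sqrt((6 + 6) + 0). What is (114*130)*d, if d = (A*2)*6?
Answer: 355680*sqrt(3) ≈ 6.1606e+5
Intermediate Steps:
A = 2*sqrt(3) (A = sqrt(12 + 0) = sqrt(12) = 2*sqrt(3) ≈ 3.4641)
d = 24*sqrt(3) (d = ((2*sqrt(3))*2)*6 = (4*sqrt(3))*6 = 24*sqrt(3) ≈ 41.569)
(114*130)*d = (114*130)*(24*sqrt(3)) = 14820*(24*sqrt(3)) = 355680*sqrt(3)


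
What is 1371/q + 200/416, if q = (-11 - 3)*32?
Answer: -15023/5824 ≈ -2.5795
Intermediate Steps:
q = -448 (q = -14*32 = -448)
1371/q + 200/416 = 1371/(-448) + 200/416 = 1371*(-1/448) + 200*(1/416) = -1371/448 + 25/52 = -15023/5824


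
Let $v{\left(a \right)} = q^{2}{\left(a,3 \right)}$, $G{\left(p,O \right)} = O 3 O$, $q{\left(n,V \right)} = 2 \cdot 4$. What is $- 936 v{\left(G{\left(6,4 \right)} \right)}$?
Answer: $-59904$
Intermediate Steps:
$q{\left(n,V \right)} = 8$
$G{\left(p,O \right)} = 3 O^{2}$ ($G{\left(p,O \right)} = 3 O O = 3 O^{2}$)
$v{\left(a \right)} = 64$ ($v{\left(a \right)} = 8^{2} = 64$)
$- 936 v{\left(G{\left(6,4 \right)} \right)} = \left(-936\right) 64 = -59904$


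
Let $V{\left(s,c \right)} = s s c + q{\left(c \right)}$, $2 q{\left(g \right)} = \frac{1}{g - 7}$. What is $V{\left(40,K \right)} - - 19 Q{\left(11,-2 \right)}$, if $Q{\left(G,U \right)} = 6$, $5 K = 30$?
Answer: $\frac{19427}{2} \approx 9713.5$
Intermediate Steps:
$K = 6$ ($K = \frac{1}{5} \cdot 30 = 6$)
$q{\left(g \right)} = \frac{1}{2 \left(-7 + g\right)}$ ($q{\left(g \right)} = \frac{1}{2 \left(g - 7\right)} = \frac{1}{2 \left(-7 + g\right)}$)
$V{\left(s,c \right)} = \frac{1}{2 \left(-7 + c\right)} + c s^{2}$ ($V{\left(s,c \right)} = s s c + \frac{1}{2 \left(-7 + c\right)} = s^{2} c + \frac{1}{2 \left(-7 + c\right)} = c s^{2} + \frac{1}{2 \left(-7 + c\right)} = \frac{1}{2 \left(-7 + c\right)} + c s^{2}$)
$V{\left(40,K \right)} - - 19 Q{\left(11,-2 \right)} = \frac{\frac{1}{2} + 6 \cdot 40^{2} \left(-7 + 6\right)}{-7 + 6} - \left(-19\right) 6 = \frac{\frac{1}{2} + 6 \cdot 1600 \left(-1\right)}{-1} - -114 = - (\frac{1}{2} - 9600) + 114 = \left(-1\right) \left(- \frac{19199}{2}\right) + 114 = \frac{19199}{2} + 114 = \frac{19427}{2}$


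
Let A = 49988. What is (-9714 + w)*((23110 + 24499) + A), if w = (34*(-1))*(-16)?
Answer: -894964490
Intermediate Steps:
w = 544 (w = -34*(-16) = 544)
(-9714 + w)*((23110 + 24499) + A) = (-9714 + 544)*((23110 + 24499) + 49988) = -9170*(47609 + 49988) = -9170*97597 = -894964490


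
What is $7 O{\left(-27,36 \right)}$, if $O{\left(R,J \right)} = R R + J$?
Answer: $5355$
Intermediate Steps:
$O{\left(R,J \right)} = J + R^{2}$ ($O{\left(R,J \right)} = R^{2} + J = J + R^{2}$)
$7 O{\left(-27,36 \right)} = 7 \left(36 + \left(-27\right)^{2}\right) = 7 \left(36 + 729\right) = 7 \cdot 765 = 5355$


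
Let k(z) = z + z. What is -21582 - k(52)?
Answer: -21686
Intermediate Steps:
k(z) = 2*z
-21582 - k(52) = -21582 - 2*52 = -21582 - 1*104 = -21582 - 104 = -21686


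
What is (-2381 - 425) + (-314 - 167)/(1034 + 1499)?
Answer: -7108079/2533 ≈ -2806.2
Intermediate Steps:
(-2381 - 425) + (-314 - 167)/(1034 + 1499) = -2806 - 481/2533 = -7108079/2533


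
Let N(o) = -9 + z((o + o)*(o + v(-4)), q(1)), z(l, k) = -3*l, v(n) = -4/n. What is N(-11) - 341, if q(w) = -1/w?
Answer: -1010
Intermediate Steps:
N(o) = -9 - 6*o*(1 + o) (N(o) = -9 - 3*(o + o)*(o - 4/(-4)) = -9 - 3*2*o*(o - 4*(-1/4)) = -9 - 3*2*o*(o + 1) = -9 - 3*2*o*(1 + o) = -9 - 6*o*(1 + o))
N(-11) - 341 = (-9 - 6*(-11)*(1 - 11)) - 341 = (-9 - 6*(-11)*(-10)) - 341 = (-9 - 660) - 341 = -669 - 341 = -1010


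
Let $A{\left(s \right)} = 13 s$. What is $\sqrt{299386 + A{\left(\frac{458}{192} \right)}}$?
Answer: $\frac{\sqrt{172464198}}{24} \approx 547.19$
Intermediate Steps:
$\sqrt{299386 + A{\left(\frac{458}{192} \right)}} = \sqrt{299386 + 13 \cdot \frac{458}{192}} = \sqrt{299386 + 13 \cdot 458 \cdot \frac{1}{192}} = \sqrt{299386 + 13 \cdot \frac{229}{96}} = \sqrt{299386 + \frac{2977}{96}} = \sqrt{\frac{28744033}{96}} = \frac{\sqrt{172464198}}{24}$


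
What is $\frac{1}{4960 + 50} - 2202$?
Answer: $- \frac{11032019}{5010} \approx -2202.0$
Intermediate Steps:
$\frac{1}{4960 + 50} - 2202 = \frac{1}{5010} - 2202 = - \frac{11032019}{5010}$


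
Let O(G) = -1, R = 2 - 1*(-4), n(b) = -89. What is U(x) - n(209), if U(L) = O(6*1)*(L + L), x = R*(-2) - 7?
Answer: 127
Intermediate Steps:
R = 6 (R = 2 + 4 = 6)
x = -19 (x = 6*(-2) - 7 = -12 - 7 = -19)
U(L) = -2*L (U(L) = -(L + L) = -2*L)
U(x) - n(209) = -2*(-19) - 1*(-89) = 38 + 89 = 127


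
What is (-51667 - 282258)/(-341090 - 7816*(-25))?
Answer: 66785/29138 ≈ 2.2920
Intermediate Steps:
(-51667 - 282258)/(-341090 - 7816*(-25)) = -333925/(-341090 + 195400) = -333925/(-145690) = -333925*(-1/145690) = 66785/29138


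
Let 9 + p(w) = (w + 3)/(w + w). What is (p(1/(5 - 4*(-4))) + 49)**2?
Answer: 5184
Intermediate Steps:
p(w) = -9 + (3 + w)/(2*w) (p(w) = -9 + (w + 3)/(w + w) = -9 + (3 + w)/((2*w)) = -9 + (3 + w)*(1/(2*w)) = -9 + (3 + w)/(2*w))
(p(1/(5 - 4*(-4))) + 49)**2 = ((3 - 17/(5 - 4*(-4)))/(2*(1/(5 - 4*(-4)))) + 49)**2 = ((3 - 17/(5 + 16))/(2*(1/(5 + 16))) + 49)**2 = ((3 - 17/21)/(2*(1/21)) + 49)**2 = ((3 - 17*1/21)/(2*(1/21)) + 49)**2 = ((1/2)*21*(3 - 17/21) + 49)**2 = ((1/2)*21*(46/21) + 49)**2 = (23 + 49)**2 = 72**2 = 5184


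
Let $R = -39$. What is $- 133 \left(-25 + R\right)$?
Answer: $8512$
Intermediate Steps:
$- 133 \left(-25 + R\right) = - 133 \left(-25 - 39\right) = \left(-133\right) \left(-64\right) = 8512$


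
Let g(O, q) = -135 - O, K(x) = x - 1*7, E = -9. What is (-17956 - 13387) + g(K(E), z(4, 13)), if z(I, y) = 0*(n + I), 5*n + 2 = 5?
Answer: -31462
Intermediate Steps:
n = ⅗ (n = -⅖ + (⅕)*5 = -⅖ + 1 = ⅗ ≈ 0.60000)
z(I, y) = 0 (z(I, y) = 0*(⅗ + I) = 0)
K(x) = -7 + x (K(x) = x - 7 = -7 + x)
(-17956 - 13387) + g(K(E), z(4, 13)) = (-17956 - 13387) + (-135 - (-7 - 9)) = -31343 + (-135 - 1*(-16)) = -31343 + (-135 + 16) = -31343 - 119 = -31462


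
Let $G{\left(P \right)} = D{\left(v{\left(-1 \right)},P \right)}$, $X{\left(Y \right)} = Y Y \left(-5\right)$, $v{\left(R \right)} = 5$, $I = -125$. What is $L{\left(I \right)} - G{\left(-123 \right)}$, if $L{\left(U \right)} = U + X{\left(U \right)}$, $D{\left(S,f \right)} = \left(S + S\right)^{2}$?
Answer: $-78350$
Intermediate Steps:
$D{\left(S,f \right)} = 4 S^{2}$ ($D{\left(S,f \right)} = \left(2 S\right)^{2} = 4 S^{2}$)
$X{\left(Y \right)} = - 5 Y^{2}$ ($X{\left(Y \right)} = Y^{2} \left(-5\right) = - 5 Y^{2}$)
$G{\left(P \right)} = 100$ ($G{\left(P \right)} = 4 \cdot 5^{2} = 4 \cdot 25 = 100$)
$L{\left(U \right)} = U - 5 U^{2}$
$L{\left(I \right)} - G{\left(-123 \right)} = - 125 \left(1 - -625\right) - 100 = - 125 \left(1 + 625\right) - 100 = \left(-125\right) 626 - 100 = -78250 - 100 = -78350$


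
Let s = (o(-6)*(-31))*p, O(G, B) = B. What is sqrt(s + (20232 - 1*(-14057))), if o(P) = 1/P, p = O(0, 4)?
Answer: sqrt(308787)/3 ≈ 185.23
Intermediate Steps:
p = 4
s = 62/3 (s = (-31/(-6))*4 = -1/6*(-31)*4 = (31/6)*4 = 62/3 ≈ 20.667)
sqrt(s + (20232 - 1*(-14057))) = sqrt(62/3 + (20232 - 1*(-14057))) = sqrt(62/3 + (20232 + 14057)) = sqrt(62/3 + 34289) = sqrt(102929/3) = sqrt(308787)/3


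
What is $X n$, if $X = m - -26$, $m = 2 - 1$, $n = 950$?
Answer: $25650$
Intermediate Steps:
$m = 1$
$X = 27$ ($X = 1 - -26 = 1 + 26 = 27$)
$X n = 27 \cdot 950 = 25650$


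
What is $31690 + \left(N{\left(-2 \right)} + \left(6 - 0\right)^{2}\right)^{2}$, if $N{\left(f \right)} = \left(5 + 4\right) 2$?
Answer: $34606$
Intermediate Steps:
$N{\left(f \right)} = 18$ ($N{\left(f \right)} = 9 \cdot 2 = 18$)
$31690 + \left(N{\left(-2 \right)} + \left(6 - 0\right)^{2}\right)^{2} = 31690 + \left(18 + \left(6 - 0\right)^{2}\right)^{2} = 31690 + \left(18 + \left(6 + 0\right)^{2}\right)^{2} = 31690 + \left(18 + 6^{2}\right)^{2} = 31690 + \left(18 + 36\right)^{2} = 31690 + 54^{2} = 31690 + 2916 = 34606$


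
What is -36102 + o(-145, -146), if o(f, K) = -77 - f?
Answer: -36034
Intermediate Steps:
-36102 + o(-145, -146) = -36102 + (-77 - 1*(-145)) = -36102 + (-77 + 145) = -36102 + 68 = -36034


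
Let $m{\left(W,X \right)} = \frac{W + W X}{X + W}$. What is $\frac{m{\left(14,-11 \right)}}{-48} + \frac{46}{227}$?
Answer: $\frac{9601}{8172} \approx 1.1749$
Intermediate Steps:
$m{\left(W,X \right)} = \frac{W + W X}{W + X}$
$\frac{m{\left(14,-11 \right)}}{-48} + \frac{46}{227} = \frac{14 \frac{1}{14 - 11} \left(1 - 11\right)}{-48} + \frac{46}{227} = 14 \cdot \frac{1}{3} \left(-10\right) \left(- \frac{1}{48}\right) + 46 \cdot \frac{1}{227} = 14 \cdot \frac{1}{3} \left(-10\right) \left(- \frac{1}{48}\right) + \frac{46}{227} = \left(- \frac{140}{3}\right) \left(- \frac{1}{48}\right) + \frac{46}{227} = \frac{35}{36} + \frac{46}{227} = \frac{9601}{8172}$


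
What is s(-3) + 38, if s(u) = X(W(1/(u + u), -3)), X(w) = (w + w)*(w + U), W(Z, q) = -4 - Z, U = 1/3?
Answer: 389/6 ≈ 64.833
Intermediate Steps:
U = ⅓ ≈ 0.33333
X(w) = 2*w*(⅓ + w) (X(w) = (w + w)*(w + ⅓) = (2*w)*(⅓ + w) = 2*w*(⅓ + w))
s(u) = 2*(-11 - 3/(2*u))*(-4 - 1/(2*u))/3 (s(u) = 2*(-4 - 1/(u + u))*(1 + 3*(-4 - 1/(u + u)))/3 = 2*(-4 - 1/(2*u))*(1 + 3*(-4 - 1/(2*u)))/3 = 2*(-4 - 1/(2*u))*(1 + (-12 - 3/(2*u)))/3 = 2*(-4 - 1/(2*u))*(-11 - 3/(2*u))/3 = 2*(-11 - 3/(2*u))*(-4 - 1/(2*u))/3)
s(-3) + 38 = (⅙)*(1 + 8*(-3))*(3 + 22*(-3))/(-3)² + 38 = (⅙)*(⅑)*(1 - 24)*(3 - 66) + 38 = (⅙)*(⅑)*(-23)*(-63) + 38 = 161/6 + 38 = 389/6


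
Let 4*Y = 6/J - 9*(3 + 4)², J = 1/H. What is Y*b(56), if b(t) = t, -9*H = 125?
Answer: -22022/3 ≈ -7340.7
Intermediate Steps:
H = -125/9 (H = -⅑*125 = -125/9 ≈ -13.889)
J = -9/125 (J = 1/(-125/9) = -9/125 ≈ -0.072000)
Y = -1573/12 (Y = (6/(-9/125) - 9*(3 + 4)²)/4 = (6*(-125/9) - 9*7²)/4 = (-250/3 - 9/(1/49))/4 = (-250/3 - 9/1/49)/4 = (-250/3 - 9*49)/4 = (-250/3 - 441)/4 = (¼)*(-1573/3) = -1573/12 ≈ -131.08)
Y*b(56) = -1573/12*56 = -22022/3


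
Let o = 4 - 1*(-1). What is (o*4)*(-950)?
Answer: -19000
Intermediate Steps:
o = 5 (o = 4 + 1 = 5)
(o*4)*(-950) = (5*4)*(-950) = 20*(-950) = -19000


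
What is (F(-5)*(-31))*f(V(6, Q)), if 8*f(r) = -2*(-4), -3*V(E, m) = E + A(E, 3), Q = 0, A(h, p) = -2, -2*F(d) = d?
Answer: -155/2 ≈ -77.500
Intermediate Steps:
F(d) = -d/2
V(E, m) = ⅔ - E/3 (V(E, m) = -(E - 2)/3 = -(-2 + E)/3 = ⅔ - E/3)
f(r) = 1 (f(r) = (-2*(-4))/8 = (⅛)*8 = 1)
(F(-5)*(-31))*f(V(6, Q)) = (-½*(-5)*(-31))*1 = ((5/2)*(-31))*1 = -155/2*1 = -155/2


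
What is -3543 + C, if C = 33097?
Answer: 29554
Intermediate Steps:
-3543 + C = -3543 + 33097 = 29554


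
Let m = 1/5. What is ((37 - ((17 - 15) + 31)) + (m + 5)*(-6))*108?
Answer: -14688/5 ≈ -2937.6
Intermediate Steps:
m = ⅕ ≈ 0.20000
((37 - ((17 - 15) + 31)) + (m + 5)*(-6))*108 = ((37 - ((17 - 15) + 31)) + (⅕ + 5)*(-6))*108 = ((37 - (2 + 31)) + (26/5)*(-6))*108 = ((37 - 1*33) - 156/5)*108 = ((37 - 33) - 156/5)*108 = (4 - 156/5)*108 = -136/5*108 = -14688/5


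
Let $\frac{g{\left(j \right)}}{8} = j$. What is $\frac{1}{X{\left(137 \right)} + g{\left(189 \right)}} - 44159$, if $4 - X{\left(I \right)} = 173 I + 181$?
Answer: $- \frac{987660195}{22366} \approx -44159.0$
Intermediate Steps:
$g{\left(j \right)} = 8 j$
$X{\left(I \right)} = -177 - 173 I$ ($X{\left(I \right)} = 4 - \left(173 I + 181\right) = 4 - \left(181 + 173 I\right) = -177 - 173 I$)
$\frac{1}{X{\left(137 \right)} + g{\left(189 \right)}} - 44159 = \frac{1}{\left(-177 - 23701\right) + 8 \cdot 189} - 44159 = \frac{1}{\left(-177 - 23701\right) + 1512} - 44159 = \frac{1}{-23878 + 1512} - 44159 = \frac{1}{-22366} - 44159 = - \frac{1}{22366} - 44159 = - \frac{987660195}{22366}$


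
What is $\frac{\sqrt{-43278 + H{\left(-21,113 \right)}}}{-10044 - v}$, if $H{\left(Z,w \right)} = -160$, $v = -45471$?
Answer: $\frac{i \sqrt{43438}}{35427} \approx 0.005883 i$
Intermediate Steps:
$\frac{\sqrt{-43278 + H{\left(-21,113 \right)}}}{-10044 - v} = \frac{\sqrt{-43278 - 160}}{-10044 - -45471} = \frac{\sqrt{-43438}}{-10044 + 45471} = \frac{i \sqrt{43438}}{35427}$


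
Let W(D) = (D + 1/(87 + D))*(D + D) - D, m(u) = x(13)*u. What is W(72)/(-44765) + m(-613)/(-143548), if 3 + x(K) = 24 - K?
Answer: -16676087662/85143522415 ≈ -0.19586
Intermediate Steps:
x(K) = 21 - K (x(K) = -3 + (24 - K) = 21 - K)
m(u) = 8*u (m(u) = (21 - 1*13)*u = (21 - 13)*u = 8*u)
W(D) = -D + 2*D*(D + 1/(87 + D)) (W(D) = (D + 1/(87 + D))*(2*D) - D = 2*D*(D + 1/(87 + D)) - D = -D + 2*D*(D + 1/(87 + D)))
W(72)/(-44765) + m(-613)/(-143548) = (72*(-85 + 2*72² + 173*72)/(87 + 72))/(-44765) + (8*(-613))/(-143548) = (72*(-85 + 2*5184 + 12456)/159)*(-1/44765) - 4904*(-1/143548) = (72*(1/159)*(-85 + 10368 + 12456))*(-1/44765) + 1226/35887 = (72*(1/159)*22739)*(-1/44765) + 1226/35887 = (545736/53)*(-1/44765) + 1226/35887 = -545736/2372545 + 1226/35887 = -16676087662/85143522415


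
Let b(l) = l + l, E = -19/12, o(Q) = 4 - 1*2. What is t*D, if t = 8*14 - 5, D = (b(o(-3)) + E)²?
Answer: 89987/144 ≈ 624.91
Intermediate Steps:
o(Q) = 2 (o(Q) = 4 - 2 = 2)
E = -19/12 (E = -19*1/12 = -19/12 ≈ -1.5833)
b(l) = 2*l
D = 841/144 (D = (2*2 - 19/12)² = (4 - 19/12)² = (29/12)² = 841/144 ≈ 5.8403)
t = 107 (t = 112 - 5 = 107)
t*D = 107*(841/144) = 89987/144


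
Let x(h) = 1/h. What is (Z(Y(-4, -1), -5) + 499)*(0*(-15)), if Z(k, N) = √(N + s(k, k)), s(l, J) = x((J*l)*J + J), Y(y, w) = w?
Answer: 0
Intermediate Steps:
s(l, J) = 1/(J + l*J²) (s(l, J) = 1/((J*l)*J + J) = 1/(l*J² + J) = 1/(J + l*J²))
Z(k, N) = √(N + 1/(k*(1 + k²))) (Z(k, N) = √(N + 1/(k*(1 + k*k))) = √(N + 1/(k*(1 + k²))))
(Z(Y(-4, -1), -5) + 499)*(0*(-15)) = (√((1 - 5*(-1)*(1 + (-1)²))/((-1)*(1 + (-1)²))) + 499)*(0*(-15)) = (√(-(1 - 5*(-1)*(1 + 1))/(1 + 1)) + 499)*0 = (√(-1*(1 - 5*(-1)*2)/2) + 499)*0 = (√(-1*½*(1 + 10)) + 499)*0 = (√(-1*½*11) + 499)*0 = (√(-11/2) + 499)*0 = (I*√22/2 + 499)*0 = (499 + I*√22/2)*0 = 0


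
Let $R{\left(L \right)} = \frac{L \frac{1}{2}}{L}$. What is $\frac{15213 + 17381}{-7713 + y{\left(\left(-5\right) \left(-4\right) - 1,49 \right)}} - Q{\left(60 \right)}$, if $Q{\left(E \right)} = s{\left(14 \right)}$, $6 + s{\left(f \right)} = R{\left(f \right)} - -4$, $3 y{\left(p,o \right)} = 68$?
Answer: $- \frac{126351}{46142} \approx -2.7383$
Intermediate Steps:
$y{\left(p,o \right)} = \frac{68}{3}$ ($y{\left(p,o \right)} = \frac{1}{3} \cdot 68 = \frac{68}{3}$)
$R{\left(L \right)} = \frac{1}{2}$ ($R{\left(L \right)} = \frac{L \frac{1}{2}}{L} = \frac{\frac{1}{2} L}{L} = \frac{1}{2}$)
$s{\left(f \right)} = - \frac{3}{2}$ ($s{\left(f \right)} = -6 + \left(\frac{1}{2} - -4\right) = -6 + \left(\frac{1}{2} + 4\right) = -6 + \frac{9}{2} = - \frac{3}{2}$)
$Q{\left(E \right)} = - \frac{3}{2}$
$\frac{15213 + 17381}{-7713 + y{\left(\left(-5\right) \left(-4\right) - 1,49 \right)}} - Q{\left(60 \right)} = \frac{15213 + 17381}{-7713 + \frac{68}{3}} - - \frac{3}{2} = \frac{32594}{- \frac{23071}{3}} + \frac{3}{2} = 32594 \left(- \frac{3}{23071}\right) + \frac{3}{2} = - \frac{97782}{23071} + \frac{3}{2} = - \frac{126351}{46142}$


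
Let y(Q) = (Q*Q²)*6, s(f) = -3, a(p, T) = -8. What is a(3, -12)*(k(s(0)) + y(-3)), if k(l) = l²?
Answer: 1224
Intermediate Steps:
y(Q) = 6*Q³ (y(Q) = Q³*6 = 6*Q³)
a(3, -12)*(k(s(0)) + y(-3)) = -8*((-3)² + 6*(-3)³) = -8*(9 + 6*(-27)) = -8*(9 - 162) = -8*(-153) = 1224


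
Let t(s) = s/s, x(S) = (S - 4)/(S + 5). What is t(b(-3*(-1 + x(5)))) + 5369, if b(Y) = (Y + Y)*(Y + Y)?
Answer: 5370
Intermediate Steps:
x(S) = (-4 + S)/(5 + S)
b(Y) = 4*Y² (b(Y) = (2*Y)*(2*Y) = 4*Y²)
t(s) = 1
t(b(-3*(-1 + x(5)))) + 5369 = 1 + 5369 = 5370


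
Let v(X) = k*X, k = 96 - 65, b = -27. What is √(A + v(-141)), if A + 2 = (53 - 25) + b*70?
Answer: I*√6235 ≈ 78.962*I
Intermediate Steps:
k = 31
v(X) = 31*X
A = -1864 (A = -2 + ((53 - 25) - 27*70) = -2 + (28 - 1890) = -2 - 1862 = -1864)
√(A + v(-141)) = √(-1864 + 31*(-141)) = √(-1864 - 4371) = √(-6235) = I*√6235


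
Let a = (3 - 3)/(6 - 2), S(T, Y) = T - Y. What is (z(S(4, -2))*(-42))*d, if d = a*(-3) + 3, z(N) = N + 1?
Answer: -882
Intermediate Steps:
a = 0 (a = 0/4 = 0*(¼) = 0)
z(N) = 1 + N
d = 3 (d = 0*(-3) + 3 = 0 + 3 = 3)
(z(S(4, -2))*(-42))*d = ((1 + (4 - 1*(-2)))*(-42))*3 = ((1 + (4 + 2))*(-42))*3 = ((1 + 6)*(-42))*3 = (7*(-42))*3 = -294*3 = -882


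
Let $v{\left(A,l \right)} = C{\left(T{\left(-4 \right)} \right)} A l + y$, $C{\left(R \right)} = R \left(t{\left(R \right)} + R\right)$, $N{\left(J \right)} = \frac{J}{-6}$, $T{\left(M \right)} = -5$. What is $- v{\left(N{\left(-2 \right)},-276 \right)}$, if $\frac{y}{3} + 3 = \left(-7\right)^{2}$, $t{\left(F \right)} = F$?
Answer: $4462$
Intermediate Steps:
$N{\left(J \right)} = - \frac{J}{6}$ ($N{\left(J \right)} = J \left(- \frac{1}{6}\right) = - \frac{J}{6}$)
$C{\left(R \right)} = 2 R^{2}$ ($C{\left(R \right)} = R \left(R + R\right) = R 2 R = 2 R^{2}$)
$y = 138$ ($y = -9 + 3 \left(-7\right)^{2} = -9 + 3 \cdot 49 = -9 + 147 = 138$)
$v{\left(A,l \right)} = 138 + 50 A l$ ($v{\left(A,l \right)} = 2 \left(-5\right)^{2} A l + 138 = 2 \cdot 25 A l + 138 = 50 A l + 138 = 138 + 50 A l$)
$- v{\left(N{\left(-2 \right)},-276 \right)} = - (138 + 50 \left(\left(- \frac{1}{6}\right) \left(-2\right)\right) \left(-276\right)) = - (138 + 50 \cdot \frac{1}{3} \left(-276\right)) = - (138 - 4600) = \left(-1\right) \left(-4462\right) = 4462$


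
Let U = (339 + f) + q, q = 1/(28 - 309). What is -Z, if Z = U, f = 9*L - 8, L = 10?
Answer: -118300/281 ≈ -421.00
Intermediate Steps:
q = -1/281 (q = 1/(-281) = -1/281 ≈ -0.0035587)
f = 82 (f = 9*10 - 8 = 90 - 8 = 82)
U = 118300/281 (U = (339 + 82) - 1/281 = 421 - 1/281 = 118300/281 ≈ 421.00)
Z = 118300/281 ≈ 421.00
-Z = -1*118300/281 = -118300/281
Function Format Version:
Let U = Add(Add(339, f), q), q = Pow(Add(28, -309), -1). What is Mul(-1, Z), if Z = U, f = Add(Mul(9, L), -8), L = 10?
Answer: Rational(-118300, 281) ≈ -421.00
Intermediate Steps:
q = Rational(-1, 281) (q = Pow(-281, -1) = Rational(-1, 281) ≈ -0.0035587)
f = 82 (f = Add(Mul(9, 10), -8) = Add(90, -8) = 82)
U = Rational(118300, 281) (U = Add(Add(339, 82), Rational(-1, 281)) = Add(421, Rational(-1, 281)) = Rational(118300, 281) ≈ 421.00)
Z = Rational(118300, 281) ≈ 421.00
Mul(-1, Z) = Mul(-1, Rational(118300, 281)) = Rational(-118300, 281)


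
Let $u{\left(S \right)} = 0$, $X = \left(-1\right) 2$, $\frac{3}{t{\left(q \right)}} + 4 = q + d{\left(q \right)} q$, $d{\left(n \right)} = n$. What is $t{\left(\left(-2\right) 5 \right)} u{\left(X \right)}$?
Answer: $0$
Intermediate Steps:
$t{\left(q \right)} = \frac{3}{-4 + q + q^{2}}$ ($t{\left(q \right)} = \frac{3}{-4 + \left(q + q q\right)} = \frac{3}{-4 + \left(q + q^{2}\right)} = \frac{3}{-4 + q + q^{2}}$)
$X = -2$
$t{\left(\left(-2\right) 5 \right)} u{\left(X \right)} = \frac{3}{-4 - 10 + \left(\left(-2\right) 5\right)^{2}} \cdot 0 = \frac{3}{-4 - 10 + \left(-10\right)^{2}} \cdot 0 = \frac{3}{-4 - 10 + 100} \cdot 0 = \frac{3}{86} \cdot 0 = 0$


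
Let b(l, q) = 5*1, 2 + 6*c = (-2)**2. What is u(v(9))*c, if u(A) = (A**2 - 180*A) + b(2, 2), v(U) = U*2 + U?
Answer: -4126/3 ≈ -1375.3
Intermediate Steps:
c = 1/3 (c = -1/3 + (1/6)*(-2)**2 = -1/3 + (1/6)*4 = -1/3 + 2/3 = 1/3 ≈ 0.33333)
v(U) = 3*U (v(U) = 2*U + U = 3*U)
b(l, q) = 5
u(A) = 5 + A**2 - 180*A (u(A) = (A**2 - 180*A) + 5 = 5 + A**2 - 180*A)
u(v(9))*c = (5 + (3*9)**2 - 540*9)*(1/3) = (5 + 27**2 - 180*27)*(1/3) = (5 + 729 - 4860)*(1/3) = -4126*1/3 = -4126/3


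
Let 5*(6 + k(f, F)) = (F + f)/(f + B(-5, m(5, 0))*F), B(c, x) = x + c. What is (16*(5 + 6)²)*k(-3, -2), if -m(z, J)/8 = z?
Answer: -1012528/87 ≈ -11638.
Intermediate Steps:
m(z, J) = -8*z
B(c, x) = c + x
k(f, F) = -6 + (F + f)/(5*(f - 45*F)) (k(f, F) = -6 + ((F + f)/(f + (-5 - 8*5)*F))/5 = -6 + ((F + f)/(f + (-5 - 40)*F))/5 = -6 + ((F + f)/(f - 45*F))/5 = -6 + (F + f)/(5*(f - 45*F)))
(16*(5 + 6)²)*k(-3, -2) = (16*(5 + 6)²)*((-1351*(-2) + 29*(-3))/(5*(-1*(-3) + 45*(-2)))) = (16*11²)*((2702 - 87)/(5*(3 - 90))) = (16*121)*((⅕)*2615/(-87)) = 1936*((⅕)*(-1/87)*2615) = 1936*(-523/87) = -1012528/87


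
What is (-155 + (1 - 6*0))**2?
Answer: 23716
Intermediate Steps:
(-155 + (1 - 6*0))**2 = (-155 + (1 + 0))**2 = (-155 + 1)**2 = (-154)**2 = 23716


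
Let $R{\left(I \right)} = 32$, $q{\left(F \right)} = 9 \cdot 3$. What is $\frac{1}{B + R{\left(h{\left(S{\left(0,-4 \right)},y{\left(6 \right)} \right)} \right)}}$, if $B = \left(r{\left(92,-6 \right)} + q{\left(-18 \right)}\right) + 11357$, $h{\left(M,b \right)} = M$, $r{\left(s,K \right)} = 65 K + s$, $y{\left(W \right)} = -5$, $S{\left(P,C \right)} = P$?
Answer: $\frac{1}{11118} \approx 8.9944 \cdot 10^{-5}$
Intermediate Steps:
$q{\left(F \right)} = 27$
$r{\left(s,K \right)} = s + 65 K$
$B = 11086$ ($B = \left(\left(92 + 65 \left(-6\right)\right) + 27\right) + 11357 = \left(\left(92 - 390\right) + 27\right) + 11357 = \left(-298 + 27\right) + 11357 = -271 + 11357 = 11086$)
$\frac{1}{B + R{\left(h{\left(S{\left(0,-4 \right)},y{\left(6 \right)} \right)} \right)}} = \frac{1}{11086 + 32} = \frac{1}{11118}$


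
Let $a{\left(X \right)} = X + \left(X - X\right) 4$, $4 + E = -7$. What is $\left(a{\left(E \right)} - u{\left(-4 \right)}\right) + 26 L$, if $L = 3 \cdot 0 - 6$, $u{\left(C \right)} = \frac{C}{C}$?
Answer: $-168$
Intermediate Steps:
$E = -11$ ($E = -4 - 7 = -11$)
$u{\left(C \right)} = 1$
$a{\left(X \right)} = X$ ($a{\left(X \right)} = X + 0 \cdot 4 = X + 0 = X$)
$L = -6$ ($L = 0 - 6 = -6$)
$\left(a{\left(E \right)} - u{\left(-4 \right)}\right) + 26 L = \left(-11 - 1\right) + 26 \left(-6\right) = \left(-11 - 1\right) - 156 = -12 - 156 = -168$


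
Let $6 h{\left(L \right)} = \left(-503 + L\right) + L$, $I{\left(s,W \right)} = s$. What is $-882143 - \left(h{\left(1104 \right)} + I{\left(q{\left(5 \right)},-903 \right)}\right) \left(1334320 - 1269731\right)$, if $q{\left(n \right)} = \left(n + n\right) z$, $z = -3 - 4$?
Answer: $- \frac{88289723}{6} \approx -1.4715 \cdot 10^{7}$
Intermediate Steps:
$z = -7$
$q{\left(n \right)} = - 14 n$ ($q{\left(n \right)} = \left(n + n\right) \left(-7\right) = 2 n \left(-7\right) = - 14 n$)
$h{\left(L \right)} = - \frac{503}{6} + \frac{L}{3}$ ($h{\left(L \right)} = \frac{\left(-503 + L\right) + L}{6} = \frac{-503 + 2 L}{6} = - \frac{503}{6} + \frac{L}{3}$)
$-882143 - \left(h{\left(1104 \right)} + I{\left(q{\left(5 \right)},-903 \right)}\right) \left(1334320 - 1269731\right) = -882143 - \left(\left(- \frac{503}{6} + \frac{1}{3} \cdot 1104\right) - 70\right) \left(1334320 - 1269731\right) = -882143 - \left(\left(- \frac{503}{6} + 368\right) - 70\right) 64589 = -882143 - \left(\frac{1705}{6} - 70\right) 64589 = -882143 - \frac{1285}{6} \cdot 64589 = -882143 - \frac{82996865}{6} = - \frac{88289723}{6}$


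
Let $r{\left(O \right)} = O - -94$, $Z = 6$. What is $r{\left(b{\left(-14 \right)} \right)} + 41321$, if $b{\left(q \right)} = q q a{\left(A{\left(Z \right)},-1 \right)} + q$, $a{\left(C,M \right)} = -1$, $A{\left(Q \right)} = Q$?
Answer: $41205$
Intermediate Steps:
$b{\left(q \right)} = q - q^{2}$ ($b{\left(q \right)} = q q \left(-1\right) + q = q \left(- q\right) + q = - q^{2} + q = q - q^{2}$)
$r{\left(O \right)} = 94 + O$ ($r{\left(O \right)} = O + 94 = 94 + O$)
$r{\left(b{\left(-14 \right)} \right)} + 41321 = \left(94 - 14 \left(1 - -14\right)\right) + 41321 = \left(94 - 14 \left(1 + 14\right)\right) + 41321 = \left(94 - 210\right) + 41321 = -116 + 41321 = 41205$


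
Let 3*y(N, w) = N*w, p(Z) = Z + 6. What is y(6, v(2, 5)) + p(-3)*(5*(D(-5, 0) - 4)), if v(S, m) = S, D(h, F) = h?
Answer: -131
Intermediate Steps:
p(Z) = 6 + Z
y(N, w) = N*w/3 (y(N, w) = (N*w)/3 = N*w/3)
y(6, v(2, 5)) + p(-3)*(5*(D(-5, 0) - 4)) = (1/3)*6*2 + (6 - 3)*(5*(-5 - 4)) = 4 + 3*(5*(-9)) = 4 + 3*(-45) = 4 - 135 = -131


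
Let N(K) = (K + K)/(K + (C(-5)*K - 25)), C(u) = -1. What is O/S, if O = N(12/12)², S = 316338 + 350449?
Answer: 4/416741875 ≈ 9.5983e-9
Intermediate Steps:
N(K) = -2*K/25 (N(K) = (K + K)/(K + (-K - 25)) = (2*K)/(K + (-25 - K)) = (2*K)/(-25) = (2*K)*(-1/25) = -2*K/25)
S = 666787
O = 4/625 (O = (-24/(25*12))² = (-2/25*1)² = (-2/25)² = 4/625 ≈ 0.0064000)
O/S = (4/625)/666787 = (4/625)*(1/666787) = 4/416741875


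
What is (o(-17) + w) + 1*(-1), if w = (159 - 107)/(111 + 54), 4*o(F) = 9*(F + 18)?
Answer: 1033/660 ≈ 1.5652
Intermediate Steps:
o(F) = 81/2 + 9*F/4 (o(F) = (9*(F + 18))/4 = (9*(18 + F))/4 = (162 + 9*F)/4 = 81/2 + 9*F/4)
w = 52/165 ≈ 0.31515
(o(-17) + w) + 1*(-1) = ((81/2 + (9/4)*(-17)) + 52/165) + 1*(-1) = ((81/2 - 153/4) + 52/165) - 1 = (9/4 + 52/165) - 1 = 1693/660 - 1 = 1033/660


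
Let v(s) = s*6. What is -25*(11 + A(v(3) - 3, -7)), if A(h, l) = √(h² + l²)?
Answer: -275 - 25*√274 ≈ -688.82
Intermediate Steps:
v(s) = 6*s
-25*(11 + A(v(3) - 3, -7)) = -25*(11 + √((6*3 - 3)² + (-7)²)) = -25*(11 + √((18 - 3)² + 49)) = -25*(11 + √(15² + 49)) = -25*(11 + √(225 + 49)) = -25*(11 + √274) = -275 - 25*√274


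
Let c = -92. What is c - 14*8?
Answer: -204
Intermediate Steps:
c - 14*8 = -92 - 14*8 = -92 - 112 = -204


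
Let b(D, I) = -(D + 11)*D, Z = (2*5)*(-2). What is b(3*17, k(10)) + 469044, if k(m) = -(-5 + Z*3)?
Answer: 465882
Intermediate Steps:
Z = -20 (Z = 10*(-2) = -20)
k(m) = 65 (k(m) = -(-5 - 20*3) = -(-5 - 60) = -1*(-65) = 65)
b(D, I) = -D*(11 + D) (b(D, I) = -(11 + D)*D = -D*(11 + D))
b(3*17, k(10)) + 469044 = -3*17*(11 + 3*17) + 469044 = -1*51*(11 + 51) + 469044 = -1*51*62 + 469044 = -3162 + 469044 = 465882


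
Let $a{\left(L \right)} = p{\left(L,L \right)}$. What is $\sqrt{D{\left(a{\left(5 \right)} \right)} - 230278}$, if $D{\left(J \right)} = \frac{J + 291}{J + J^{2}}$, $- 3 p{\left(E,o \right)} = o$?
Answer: $\frac{2 i \sqrt{1437610}}{5} \approx 479.6 i$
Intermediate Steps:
$p{\left(E,o \right)} = - \frac{o}{3}$
$a{\left(L \right)} = - \frac{L}{3}$
$D{\left(J \right)} = \frac{291 + J}{J + J^{2}}$
$\sqrt{D{\left(a{\left(5 \right)} \right)} - 230278} = \sqrt{\frac{291 - \frac{5}{3}}{\left(- \frac{1}{3}\right) 5 \left(1 - \frac{5}{3}\right)} - 230278} = \sqrt{\frac{291 - \frac{5}{3}}{\left(- \frac{5}{3}\right) \left(1 - \frac{5}{3}\right)} - 230278} = \sqrt{\left(- \frac{3}{5}\right) \frac{1}{- \frac{2}{3}} \cdot \frac{868}{3} - 230278} = \sqrt{\left(- \frac{3}{5}\right) \left(- \frac{3}{2}\right) \frac{868}{3} - 230278} = \sqrt{\frac{1302}{5} - 230278} = \sqrt{- \frac{1150088}{5}} = \frac{2 i \sqrt{1437610}}{5}$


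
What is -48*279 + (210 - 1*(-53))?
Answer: -13129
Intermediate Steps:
-48*279 + (210 - 1*(-53)) = -13392 + (210 + 53) = -13392 + 263 = -13129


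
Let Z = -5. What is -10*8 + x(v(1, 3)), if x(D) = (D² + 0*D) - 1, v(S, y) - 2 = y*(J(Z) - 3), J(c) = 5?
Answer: -17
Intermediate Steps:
v(S, y) = 2 + 2*y (v(S, y) = 2 + y*(5 - 3) = 2 + y*2 = 2 + 2*y)
x(D) = -1 + D² (x(D) = (D² + 0) - 1 = D² - 1 = -1 + D²)
-10*8 + x(v(1, 3)) = -10*8 + (-1 + (2 + 2*3)²) = -80 + (-1 + (2 + 6)²) = -80 + (-1 + 8²) = -80 + (-1 + 64) = -80 + 63 = -17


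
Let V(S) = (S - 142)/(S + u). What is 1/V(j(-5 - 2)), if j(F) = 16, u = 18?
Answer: -17/63 ≈ -0.26984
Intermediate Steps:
V(S) = (-142 + S)/(18 + S) (V(S) = (S - 142)/(S + 18) = (-142 + S)/(18 + S))
1/V(j(-5 - 2)) = 1/((-142 + 16)/(18 + 16)) = 1/(-126/34) = 1/((1/34)*(-126)) = 1/(-63/17) = -17/63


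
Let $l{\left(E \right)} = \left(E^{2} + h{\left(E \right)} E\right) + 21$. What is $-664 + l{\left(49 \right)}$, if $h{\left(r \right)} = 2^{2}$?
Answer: $1954$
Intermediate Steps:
$h{\left(r \right)} = 4$
$l{\left(E \right)} = 21 + E^{2} + 4 E$ ($l{\left(E \right)} = \left(E^{2} + 4 E\right) + 21 = 21 + E^{2} + 4 E$)
$-664 + l{\left(49 \right)} = -664 + \left(21 + 49^{2} + 4 \cdot 49\right) = -664 + \left(21 + 2401 + 196\right) = -664 + 2618 = 1954$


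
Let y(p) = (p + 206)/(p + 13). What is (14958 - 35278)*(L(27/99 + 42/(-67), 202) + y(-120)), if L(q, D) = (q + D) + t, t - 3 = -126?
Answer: -124735376640/78859 ≈ -1.5818e+6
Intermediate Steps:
t = -123 (t = 3 - 126 = -123)
L(q, D) = -123 + D + q (L(q, D) = (q + D) - 123 = (D + q) - 123 = -123 + D + q)
y(p) = (206 + p)/(13 + p)
(14958 - 35278)*(L(27/99 + 42/(-67), 202) + y(-120)) = (14958 - 35278)*((-123 + 202 + (27/99 + 42/(-67))) + (206 - 120)/(13 - 120)) = -20320*((-123 + 202 + (27*(1/99) + 42*(-1/67))) + 86/(-107)) = -20320*((-123 + 202 + (3/11 - 42/67)) - 1/107*86) = -20320*((-123 + 202 - 261/737) - 86/107) = -20320*(57962/737 - 86/107) = -20320*6138552/78859 = -124735376640/78859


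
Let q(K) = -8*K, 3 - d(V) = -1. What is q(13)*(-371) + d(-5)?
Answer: 38588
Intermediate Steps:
d(V) = 4 (d(V) = 3 - 1*(-1) = 3 + 1 = 4)
q(13)*(-371) + d(-5) = -8*13*(-371) + 4 = -104*(-371) + 4 = 38584 + 4 = 38588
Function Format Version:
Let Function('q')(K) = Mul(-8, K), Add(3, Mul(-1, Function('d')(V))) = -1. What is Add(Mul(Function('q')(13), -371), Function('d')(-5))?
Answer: 38588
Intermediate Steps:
Function('d')(V) = 4 (Function('d')(V) = Add(3, Mul(-1, -1)) = Add(3, 1) = 4)
Add(Mul(Function('q')(13), -371), Function('d')(-5)) = Add(Mul(Mul(-8, 13), -371), 4) = Add(Mul(-104, -371), 4) = Add(38584, 4) = 38588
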